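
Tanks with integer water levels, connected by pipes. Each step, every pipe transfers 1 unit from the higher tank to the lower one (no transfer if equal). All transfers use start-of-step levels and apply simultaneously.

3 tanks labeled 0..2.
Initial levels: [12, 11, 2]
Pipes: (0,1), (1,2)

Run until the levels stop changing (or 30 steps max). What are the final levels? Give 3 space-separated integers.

Step 1: flows [0->1,1->2] -> levels [11 11 3]
Step 2: flows [0=1,1->2] -> levels [11 10 4]
Step 3: flows [0->1,1->2] -> levels [10 10 5]
Step 4: flows [0=1,1->2] -> levels [10 9 6]
Step 5: flows [0->1,1->2] -> levels [9 9 7]
Step 6: flows [0=1,1->2] -> levels [9 8 8]
Step 7: flows [0->1,1=2] -> levels [8 9 8]
Step 8: flows [1->0,1->2] -> levels [9 7 9]
Step 9: flows [0->1,2->1] -> levels [8 9 8]
  -> period-2 cycle: step 9 state = step 7 state; never stabilizes
  -> state at step 30: (30-7) mod 2 = 1, same as step 8 -> [9 7 9]

Answer: 9 7 9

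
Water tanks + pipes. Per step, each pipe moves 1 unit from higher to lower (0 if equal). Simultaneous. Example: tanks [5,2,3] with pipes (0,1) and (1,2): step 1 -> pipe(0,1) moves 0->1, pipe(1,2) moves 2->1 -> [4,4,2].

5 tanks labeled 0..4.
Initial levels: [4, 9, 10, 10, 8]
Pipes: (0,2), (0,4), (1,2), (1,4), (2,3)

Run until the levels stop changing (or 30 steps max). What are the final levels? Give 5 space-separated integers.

Step 1: flows [2->0,4->0,2->1,1->4,2=3] -> levels [6 9 8 10 8]
Step 2: flows [2->0,4->0,1->2,1->4,3->2] -> levels [8 7 9 9 8]
Step 3: flows [2->0,0=4,2->1,4->1,2=3] -> levels [9 9 7 9 7]
Step 4: flows [0->2,0->4,1->2,1->4,3->2] -> levels [7 7 10 8 9]
Step 5: flows [2->0,4->0,2->1,4->1,2->3] -> levels [9 9 7 9 7]
  -> period-2 cycle: step 5 state = step 3 state; never stabilizes
  -> state at step 30: (30-3) mod 2 = 1, same as step 4 -> [7 7 10 8 9]

Answer: 7 7 10 8 9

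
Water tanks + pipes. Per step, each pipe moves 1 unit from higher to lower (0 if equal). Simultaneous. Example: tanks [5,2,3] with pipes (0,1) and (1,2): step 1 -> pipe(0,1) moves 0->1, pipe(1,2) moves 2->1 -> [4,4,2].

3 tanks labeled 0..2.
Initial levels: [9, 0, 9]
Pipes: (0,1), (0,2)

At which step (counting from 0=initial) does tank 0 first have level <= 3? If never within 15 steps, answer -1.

Step 1: flows [0->1,0=2] -> levels [8 1 9]
Step 2: flows [0->1,2->0] -> levels [8 2 8]
Step 3: flows [0->1,0=2] -> levels [7 3 8]
Step 4: flows [0->1,2->0] -> levels [7 4 7]
Step 5: flows [0->1,0=2] -> levels [6 5 7]
Step 6: flows [0->1,2->0] -> levels [6 6 6]
Step 7: flows [0=1,0=2] -> levels [6 6 6]
  -> stable; tank 0 stays at 6 > 3
Tank 0 never reaches <=3 within 15 steps

Answer: -1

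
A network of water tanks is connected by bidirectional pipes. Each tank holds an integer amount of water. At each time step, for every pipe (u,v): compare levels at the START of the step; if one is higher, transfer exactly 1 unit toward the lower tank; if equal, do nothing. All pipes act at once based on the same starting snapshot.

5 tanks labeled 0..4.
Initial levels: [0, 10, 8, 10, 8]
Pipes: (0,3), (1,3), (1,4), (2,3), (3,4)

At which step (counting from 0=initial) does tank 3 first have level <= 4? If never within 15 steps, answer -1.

Step 1: flows [3->0,1=3,1->4,3->2,3->4] -> levels [1 9 9 7 10]
Step 2: flows [3->0,1->3,4->1,2->3,4->3] -> levels [2 9 8 9 8]
Step 3: flows [3->0,1=3,1->4,3->2,3->4] -> levels [3 8 9 6 10]
Step 4: flows [3->0,1->3,4->1,2->3,4->3] -> levels [4 8 8 8 8]
Step 5: flows [3->0,1=3,1=4,2=3,3=4] -> levels [5 8 8 7 8]
Step 6: flows [3->0,1->3,1=4,2->3,4->3] -> levels [6 7 7 9 7]
Step 7: flows [3->0,3->1,1=4,3->2,3->4] -> levels [7 8 8 5 8]
Step 8: flows [0->3,1->3,1=4,2->3,4->3] -> levels [6 7 7 9 7]
  -> period-2 cycle (repeats step 6); tank 3 never drops to <=4
Tank 3 never reaches <=4 within 15 steps

Answer: -1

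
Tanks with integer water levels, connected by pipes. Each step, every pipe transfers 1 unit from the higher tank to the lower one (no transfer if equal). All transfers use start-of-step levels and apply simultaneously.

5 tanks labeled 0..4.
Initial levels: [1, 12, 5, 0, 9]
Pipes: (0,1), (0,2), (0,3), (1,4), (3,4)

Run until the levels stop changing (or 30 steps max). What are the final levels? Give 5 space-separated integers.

Answer: 6 5 4 5 7

Derivation:
Step 1: flows [1->0,2->0,0->3,1->4,4->3] -> levels [2 10 4 2 9]
Step 2: flows [1->0,2->0,0=3,1->4,4->3] -> levels [4 8 3 3 9]
Step 3: flows [1->0,0->2,0->3,4->1,4->3] -> levels [3 8 4 5 7]
Step 4: flows [1->0,2->0,3->0,1->4,4->3] -> levels [6 6 3 5 7]
Step 5: flows [0=1,0->2,0->3,4->1,4->3] -> levels [4 7 4 7 5]
Step 6: flows [1->0,0=2,3->0,1->4,3->4] -> levels [6 5 4 5 7]
Step 7: flows [0->1,0->2,0->3,4->1,4->3] -> levels [3 7 5 7 5]
Step 8: flows [1->0,2->0,3->0,1->4,3->4] -> levels [6 5 4 5 7]
  -> period-2 cycle: step 8 state = step 6 state; never stabilizes
  -> state at step 30: (30-6) mod 2 = 0, same as step 6 -> [6 5 4 5 7]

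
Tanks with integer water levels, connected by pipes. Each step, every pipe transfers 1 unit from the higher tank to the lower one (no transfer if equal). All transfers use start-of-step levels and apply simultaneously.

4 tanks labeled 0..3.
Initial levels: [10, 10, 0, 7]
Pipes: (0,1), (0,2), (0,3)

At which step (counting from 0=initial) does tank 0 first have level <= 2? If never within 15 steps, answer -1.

Answer: -1

Derivation:
Step 1: flows [0=1,0->2,0->3] -> levels [8 10 1 8]
Step 2: flows [1->0,0->2,0=3] -> levels [8 9 2 8]
Step 3: flows [1->0,0->2,0=3] -> levels [8 8 3 8]
Step 4: flows [0=1,0->2,0=3] -> levels [7 8 4 8]
Step 5: flows [1->0,0->2,3->0] -> levels [8 7 5 7]
Step 6: flows [0->1,0->2,0->3] -> levels [5 8 6 8]
Step 7: flows [1->0,2->0,3->0] -> levels [8 7 5 7]
  -> period-2 cycle (repeats step 5); tank 0 never drops to <=2
Tank 0 never reaches <=2 within 15 steps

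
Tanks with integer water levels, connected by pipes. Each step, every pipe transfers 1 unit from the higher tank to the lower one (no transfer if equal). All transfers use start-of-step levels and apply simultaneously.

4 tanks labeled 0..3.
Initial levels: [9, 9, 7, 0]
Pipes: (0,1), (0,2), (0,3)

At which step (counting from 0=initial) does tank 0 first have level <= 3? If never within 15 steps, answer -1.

Step 1: flows [0=1,0->2,0->3] -> levels [7 9 8 1]
Step 2: flows [1->0,2->0,0->3] -> levels [8 8 7 2]
Step 3: flows [0=1,0->2,0->3] -> levels [6 8 8 3]
Step 4: flows [1->0,2->0,0->3] -> levels [7 7 7 4]
Step 5: flows [0=1,0=2,0->3] -> levels [6 7 7 5]
Step 6: flows [1->0,2->0,0->3] -> levels [7 6 6 6]
Step 7: flows [0->1,0->2,0->3] -> levels [4 7 7 7]
Step 8: flows [1->0,2->0,3->0] -> levels [7 6 6 6]
  -> period-2 cycle (repeats step 6); tank 0 never drops to <=3
Tank 0 never reaches <=3 within 15 steps

Answer: -1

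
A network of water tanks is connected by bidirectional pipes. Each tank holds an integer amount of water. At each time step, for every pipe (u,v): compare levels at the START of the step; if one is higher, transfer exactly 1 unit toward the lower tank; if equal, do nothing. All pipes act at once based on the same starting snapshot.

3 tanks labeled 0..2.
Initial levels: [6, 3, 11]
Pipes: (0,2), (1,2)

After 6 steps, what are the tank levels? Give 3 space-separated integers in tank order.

Step 1: flows [2->0,2->1] -> levels [7 4 9]
Step 2: flows [2->0,2->1] -> levels [8 5 7]
Step 3: flows [0->2,2->1] -> levels [7 6 7]
Step 4: flows [0=2,2->1] -> levels [7 7 6]
Step 5: flows [0->2,1->2] -> levels [6 6 8]
Step 6: flows [2->0,2->1] -> levels [7 7 6]

Answer: 7 7 6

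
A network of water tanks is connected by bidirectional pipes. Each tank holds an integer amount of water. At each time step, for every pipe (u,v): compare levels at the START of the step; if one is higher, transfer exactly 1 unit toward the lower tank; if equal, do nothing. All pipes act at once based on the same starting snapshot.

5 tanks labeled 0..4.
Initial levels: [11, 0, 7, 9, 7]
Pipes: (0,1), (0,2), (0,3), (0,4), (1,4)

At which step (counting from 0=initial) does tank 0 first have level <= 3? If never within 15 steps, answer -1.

Step 1: flows [0->1,0->2,0->3,0->4,4->1] -> levels [7 2 8 10 7]
Step 2: flows [0->1,2->0,3->0,0=4,4->1] -> levels [8 4 7 9 6]
Step 3: flows [0->1,0->2,3->0,0->4,4->1] -> levels [6 6 8 8 6]
Step 4: flows [0=1,2->0,3->0,0=4,1=4] -> levels [8 6 7 7 6]
Step 5: flows [0->1,0->2,0->3,0->4,1=4] -> levels [4 7 8 8 7]
Step 6: flows [1->0,2->0,3->0,4->0,1=4] -> levels [8 6 7 7 6]
  -> period-2 cycle (repeats step 4); tank 0 never drops to <=3
Tank 0 never reaches <=3 within 15 steps

Answer: -1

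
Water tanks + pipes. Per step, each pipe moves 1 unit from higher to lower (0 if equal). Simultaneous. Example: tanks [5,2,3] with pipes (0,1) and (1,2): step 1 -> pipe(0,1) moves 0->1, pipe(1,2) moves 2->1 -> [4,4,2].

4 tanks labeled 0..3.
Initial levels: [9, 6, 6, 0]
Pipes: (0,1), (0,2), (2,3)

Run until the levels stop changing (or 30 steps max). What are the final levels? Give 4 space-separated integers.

Step 1: flows [0->1,0->2,2->3] -> levels [7 7 6 1]
Step 2: flows [0=1,0->2,2->3] -> levels [6 7 6 2]
Step 3: flows [1->0,0=2,2->3] -> levels [7 6 5 3]
Step 4: flows [0->1,0->2,2->3] -> levels [5 7 5 4]
Step 5: flows [1->0,0=2,2->3] -> levels [6 6 4 5]
Step 6: flows [0=1,0->2,3->2] -> levels [5 6 6 4]
Step 7: flows [1->0,2->0,2->3] -> levels [7 5 4 5]
Step 8: flows [0->1,0->2,3->2] -> levels [5 6 6 4]
  -> period-2 cycle: step 8 state = step 6 state; never stabilizes
  -> state at step 30: (30-6) mod 2 = 0, same as step 6 -> [5 6 6 4]

Answer: 5 6 6 4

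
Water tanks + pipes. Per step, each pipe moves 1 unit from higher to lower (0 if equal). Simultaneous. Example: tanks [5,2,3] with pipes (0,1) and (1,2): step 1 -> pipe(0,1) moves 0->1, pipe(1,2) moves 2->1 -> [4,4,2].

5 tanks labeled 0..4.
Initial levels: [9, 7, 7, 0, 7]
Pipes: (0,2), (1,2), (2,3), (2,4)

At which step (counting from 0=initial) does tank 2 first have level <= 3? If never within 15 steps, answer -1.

Answer: -1

Derivation:
Step 1: flows [0->2,1=2,2->3,2=4] -> levels [8 7 7 1 7]
Step 2: flows [0->2,1=2,2->3,2=4] -> levels [7 7 7 2 7]
Step 3: flows [0=2,1=2,2->3,2=4] -> levels [7 7 6 3 7]
Step 4: flows [0->2,1->2,2->3,4->2] -> levels [6 6 8 4 6]
Step 5: flows [2->0,2->1,2->3,2->4] -> levels [7 7 4 5 7]
Step 6: flows [0->2,1->2,3->2,4->2] -> levels [6 6 8 4 6]
  -> period-2 cycle (repeats step 4); tank 2 never drops to <=3
Tank 2 never reaches <=3 within 15 steps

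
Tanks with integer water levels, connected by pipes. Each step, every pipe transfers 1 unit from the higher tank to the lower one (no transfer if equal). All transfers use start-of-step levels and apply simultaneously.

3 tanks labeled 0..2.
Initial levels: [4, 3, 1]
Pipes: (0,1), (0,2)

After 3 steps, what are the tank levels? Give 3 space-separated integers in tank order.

Answer: 2 3 3

Derivation:
Step 1: flows [0->1,0->2] -> levels [2 4 2]
Step 2: flows [1->0,0=2] -> levels [3 3 2]
Step 3: flows [0=1,0->2] -> levels [2 3 3]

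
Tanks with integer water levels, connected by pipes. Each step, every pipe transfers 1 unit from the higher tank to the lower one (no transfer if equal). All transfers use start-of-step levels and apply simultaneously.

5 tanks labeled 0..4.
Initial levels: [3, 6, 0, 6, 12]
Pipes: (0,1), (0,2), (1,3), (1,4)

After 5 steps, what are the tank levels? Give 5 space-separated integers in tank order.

Answer: 4 6 4 6 7

Derivation:
Step 1: flows [1->0,0->2,1=3,4->1] -> levels [3 6 1 6 11]
Step 2: flows [1->0,0->2,1=3,4->1] -> levels [3 6 2 6 10]
Step 3: flows [1->0,0->2,1=3,4->1] -> levels [3 6 3 6 9]
Step 4: flows [1->0,0=2,1=3,4->1] -> levels [4 6 3 6 8]
Step 5: flows [1->0,0->2,1=3,4->1] -> levels [4 6 4 6 7]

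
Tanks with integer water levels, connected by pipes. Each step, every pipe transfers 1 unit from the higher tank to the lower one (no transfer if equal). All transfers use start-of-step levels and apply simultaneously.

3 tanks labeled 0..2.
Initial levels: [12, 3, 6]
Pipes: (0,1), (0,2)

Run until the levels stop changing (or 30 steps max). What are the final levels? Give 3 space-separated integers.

Answer: 7 7 7

Derivation:
Step 1: flows [0->1,0->2] -> levels [10 4 7]
Step 2: flows [0->1,0->2] -> levels [8 5 8]
Step 3: flows [0->1,0=2] -> levels [7 6 8]
Step 4: flows [0->1,2->0] -> levels [7 7 7]
Step 5: flows [0=1,0=2] -> levels [7 7 7]
  -> stable (no change)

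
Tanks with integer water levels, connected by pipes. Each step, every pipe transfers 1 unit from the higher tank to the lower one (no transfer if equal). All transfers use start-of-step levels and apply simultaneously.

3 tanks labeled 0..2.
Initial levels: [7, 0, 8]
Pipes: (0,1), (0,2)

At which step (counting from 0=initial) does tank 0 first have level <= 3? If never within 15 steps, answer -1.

Step 1: flows [0->1,2->0] -> levels [7 1 7]
Step 2: flows [0->1,0=2] -> levels [6 2 7]
Step 3: flows [0->1,2->0] -> levels [6 3 6]
Step 4: flows [0->1,0=2] -> levels [5 4 6]
Step 5: flows [0->1,2->0] -> levels [5 5 5]
Step 6: flows [0=1,0=2] -> levels [5 5 5]
  -> stable; tank 0 stays at 5 > 3
Tank 0 never reaches <=3 within 15 steps

Answer: -1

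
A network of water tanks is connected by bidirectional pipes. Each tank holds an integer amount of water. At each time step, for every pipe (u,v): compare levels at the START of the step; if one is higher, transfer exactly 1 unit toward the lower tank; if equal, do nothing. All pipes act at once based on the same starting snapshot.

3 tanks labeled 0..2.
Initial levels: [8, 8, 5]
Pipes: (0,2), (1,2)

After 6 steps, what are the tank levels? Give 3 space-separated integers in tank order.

Answer: 7 7 7

Derivation:
Step 1: flows [0->2,1->2] -> levels [7 7 7]
Step 2: flows [0=2,1=2] -> levels [7 7 7]
  -> stable; steps 3..6 unchanged -> [7 7 7]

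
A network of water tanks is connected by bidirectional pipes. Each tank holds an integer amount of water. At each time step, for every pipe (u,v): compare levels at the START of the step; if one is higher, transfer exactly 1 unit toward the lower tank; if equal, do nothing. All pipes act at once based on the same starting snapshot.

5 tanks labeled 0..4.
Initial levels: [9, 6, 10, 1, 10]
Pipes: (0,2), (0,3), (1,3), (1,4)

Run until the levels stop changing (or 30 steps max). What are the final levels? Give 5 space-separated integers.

Answer: 7 8 8 7 6

Derivation:
Step 1: flows [2->0,0->3,1->3,4->1] -> levels [9 6 9 3 9]
Step 2: flows [0=2,0->3,1->3,4->1] -> levels [8 6 9 5 8]
Step 3: flows [2->0,0->3,1->3,4->1] -> levels [8 6 8 7 7]
Step 4: flows [0=2,0->3,3->1,4->1] -> levels [7 8 8 7 6]
Step 5: flows [2->0,0=3,1->3,1->4] -> levels [8 6 7 8 7]
Step 6: flows [0->2,0=3,3->1,4->1] -> levels [7 8 8 7 6]
  -> period-2 cycle: step 6 state = step 4 state; never stabilizes
  -> state at step 30: (30-4) mod 2 = 0, same as step 4 -> [7 8 8 7 6]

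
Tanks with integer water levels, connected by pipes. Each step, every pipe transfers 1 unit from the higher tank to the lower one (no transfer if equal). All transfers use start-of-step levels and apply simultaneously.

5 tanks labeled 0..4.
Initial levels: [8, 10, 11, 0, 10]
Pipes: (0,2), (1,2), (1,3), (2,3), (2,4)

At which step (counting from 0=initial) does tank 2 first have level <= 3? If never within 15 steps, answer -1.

Answer: -1

Derivation:
Step 1: flows [2->0,2->1,1->3,2->3,2->4] -> levels [9 10 7 2 11]
Step 2: flows [0->2,1->2,1->3,2->3,4->2] -> levels [8 8 9 4 10]
Step 3: flows [2->0,2->1,1->3,2->3,4->2] -> levels [9 8 7 6 9]
Step 4: flows [0->2,1->2,1->3,2->3,4->2] -> levels [8 6 9 8 8]
Step 5: flows [2->0,2->1,3->1,2->3,2->4] -> levels [9 8 5 8 9]
Step 6: flows [0->2,1->2,1=3,3->2,4->2] -> levels [8 7 9 7 8]
Step 7: flows [2->0,2->1,1=3,2->3,2->4] -> levels [9 8 5 8 9]
  -> period-2 cycle (repeats step 5); tank 2 never drops to <=3
Tank 2 never reaches <=3 within 15 steps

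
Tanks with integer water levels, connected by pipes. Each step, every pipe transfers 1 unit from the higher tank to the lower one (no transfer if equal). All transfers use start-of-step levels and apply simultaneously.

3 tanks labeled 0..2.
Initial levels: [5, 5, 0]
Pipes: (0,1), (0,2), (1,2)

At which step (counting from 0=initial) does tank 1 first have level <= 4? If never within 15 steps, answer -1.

Answer: 1

Derivation:
Step 1: flows [0=1,0->2,1->2] -> levels [4 4 2]
Tank 1 first reaches <=4 at step 1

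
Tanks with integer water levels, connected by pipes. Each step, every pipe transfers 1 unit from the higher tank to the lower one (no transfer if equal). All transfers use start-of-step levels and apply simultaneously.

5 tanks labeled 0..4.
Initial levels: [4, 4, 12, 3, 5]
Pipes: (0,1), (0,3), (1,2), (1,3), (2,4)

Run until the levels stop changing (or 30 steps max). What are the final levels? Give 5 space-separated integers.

Step 1: flows [0=1,0->3,2->1,1->3,2->4] -> levels [3 4 10 5 6]
Step 2: flows [1->0,3->0,2->1,3->1,2->4] -> levels [5 5 8 3 7]
Step 3: flows [0=1,0->3,2->1,1->3,2->4] -> levels [4 5 6 5 8]
Step 4: flows [1->0,3->0,2->1,1=3,4->2] -> levels [6 5 6 4 7]
Step 5: flows [0->1,0->3,2->1,1->3,4->2] -> levels [4 6 6 6 6]
Step 6: flows [1->0,3->0,1=2,1=3,2=4] -> levels [6 5 6 5 6]
Step 7: flows [0->1,0->3,2->1,1=3,2=4] -> levels [4 7 5 6 6]
Step 8: flows [1->0,3->0,1->2,1->3,4->2] -> levels [6 4 7 6 5]
Step 9: flows [0->1,0=3,2->1,3->1,2->4] -> levels [5 7 5 5 6]
Step 10: flows [1->0,0=3,1->2,1->3,4->2] -> levels [6 4 7 6 5]
  -> period-2 cycle: step 10 state = step 8 state; never stabilizes
  -> state at step 30: (30-8) mod 2 = 0, same as step 8 -> [6 4 7 6 5]

Answer: 6 4 7 6 5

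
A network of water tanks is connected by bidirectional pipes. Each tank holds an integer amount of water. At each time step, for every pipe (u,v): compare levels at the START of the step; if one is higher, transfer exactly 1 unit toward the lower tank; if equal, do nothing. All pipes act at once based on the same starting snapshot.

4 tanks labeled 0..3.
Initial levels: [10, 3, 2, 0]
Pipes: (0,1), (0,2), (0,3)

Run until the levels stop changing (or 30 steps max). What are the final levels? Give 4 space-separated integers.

Step 1: flows [0->1,0->2,0->3] -> levels [7 4 3 1]
Step 2: flows [0->1,0->2,0->3] -> levels [4 5 4 2]
Step 3: flows [1->0,0=2,0->3] -> levels [4 4 4 3]
Step 4: flows [0=1,0=2,0->3] -> levels [3 4 4 4]
Step 5: flows [1->0,2->0,3->0] -> levels [6 3 3 3]
Step 6: flows [0->1,0->2,0->3] -> levels [3 4 4 4]
  -> period-2 cycle: step 6 state = step 4 state; never stabilizes
  -> state at step 30: (30-4) mod 2 = 0, same as step 4 -> [3 4 4 4]

Answer: 3 4 4 4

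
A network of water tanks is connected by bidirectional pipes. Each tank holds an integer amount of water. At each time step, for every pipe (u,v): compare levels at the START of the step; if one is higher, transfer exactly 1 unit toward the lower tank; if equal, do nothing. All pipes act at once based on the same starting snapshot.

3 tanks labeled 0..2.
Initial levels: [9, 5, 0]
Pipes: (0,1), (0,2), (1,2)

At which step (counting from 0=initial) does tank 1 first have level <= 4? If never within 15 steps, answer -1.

Answer: 3

Derivation:
Step 1: flows [0->1,0->2,1->2] -> levels [7 5 2]
Step 2: flows [0->1,0->2,1->2] -> levels [5 5 4]
Step 3: flows [0=1,0->2,1->2] -> levels [4 4 6]
Tank 1 first reaches <=4 at step 3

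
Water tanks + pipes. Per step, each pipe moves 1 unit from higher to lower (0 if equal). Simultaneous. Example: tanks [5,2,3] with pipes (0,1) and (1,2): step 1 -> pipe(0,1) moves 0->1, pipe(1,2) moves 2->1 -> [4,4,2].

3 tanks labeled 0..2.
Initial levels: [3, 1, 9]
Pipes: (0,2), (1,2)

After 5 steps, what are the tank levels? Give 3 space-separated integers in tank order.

Answer: 5 5 3

Derivation:
Step 1: flows [2->0,2->1] -> levels [4 2 7]
Step 2: flows [2->0,2->1] -> levels [5 3 5]
Step 3: flows [0=2,2->1] -> levels [5 4 4]
Step 4: flows [0->2,1=2] -> levels [4 4 5]
Step 5: flows [2->0,2->1] -> levels [5 5 3]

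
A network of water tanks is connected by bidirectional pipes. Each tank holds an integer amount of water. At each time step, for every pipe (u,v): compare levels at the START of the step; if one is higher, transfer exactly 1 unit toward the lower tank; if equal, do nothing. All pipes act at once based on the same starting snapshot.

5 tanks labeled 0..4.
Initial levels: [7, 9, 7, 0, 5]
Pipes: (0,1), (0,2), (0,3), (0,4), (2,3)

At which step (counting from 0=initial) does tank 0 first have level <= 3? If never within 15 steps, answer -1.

Step 1: flows [1->0,0=2,0->3,0->4,2->3] -> levels [6 8 6 2 6]
Step 2: flows [1->0,0=2,0->3,0=4,2->3] -> levels [6 7 5 4 6]
Step 3: flows [1->0,0->2,0->3,0=4,2->3] -> levels [5 6 5 6 6]
Step 4: flows [1->0,0=2,3->0,4->0,3->2] -> levels [8 5 6 4 5]
Step 5: flows [0->1,0->2,0->3,0->4,2->3] -> levels [4 6 6 6 6]
Step 6: flows [1->0,2->0,3->0,4->0,2=3] -> levels [8 5 5 5 5]
Step 7: flows [0->1,0->2,0->3,0->4,2=3] -> levels [4 6 6 6 6]
  -> period-2 cycle (repeats step 5); tank 0 never drops to <=3
Tank 0 never reaches <=3 within 15 steps

Answer: -1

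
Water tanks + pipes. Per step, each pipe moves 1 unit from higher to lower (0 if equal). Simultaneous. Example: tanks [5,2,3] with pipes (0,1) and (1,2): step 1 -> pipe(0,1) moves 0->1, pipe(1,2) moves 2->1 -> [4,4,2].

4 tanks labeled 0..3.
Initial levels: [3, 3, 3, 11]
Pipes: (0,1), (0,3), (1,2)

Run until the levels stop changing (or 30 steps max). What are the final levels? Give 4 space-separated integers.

Step 1: flows [0=1,3->0,1=2] -> levels [4 3 3 10]
Step 2: flows [0->1,3->0,1=2] -> levels [4 4 3 9]
Step 3: flows [0=1,3->0,1->2] -> levels [5 3 4 8]
Step 4: flows [0->1,3->0,2->1] -> levels [5 5 3 7]
Step 5: flows [0=1,3->0,1->2] -> levels [6 4 4 6]
Step 6: flows [0->1,0=3,1=2] -> levels [5 5 4 6]
Step 7: flows [0=1,3->0,1->2] -> levels [6 4 5 5]
Step 8: flows [0->1,0->3,2->1] -> levels [4 6 4 6]
Step 9: flows [1->0,3->0,1->2] -> levels [6 4 5 5]
  -> period-2 cycle: step 9 state = step 7 state; never stabilizes
  -> state at step 30: (30-7) mod 2 = 1, same as step 8 -> [4 6 4 6]

Answer: 4 6 4 6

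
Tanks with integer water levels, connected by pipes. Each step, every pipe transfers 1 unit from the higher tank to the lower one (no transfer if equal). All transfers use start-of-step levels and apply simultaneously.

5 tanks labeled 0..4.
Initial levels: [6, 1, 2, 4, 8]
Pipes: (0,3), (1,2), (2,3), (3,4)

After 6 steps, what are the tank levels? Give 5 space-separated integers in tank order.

Step 1: flows [0->3,2->1,3->2,4->3] -> levels [5 2 2 5 7]
Step 2: flows [0=3,1=2,3->2,4->3] -> levels [5 2 3 5 6]
Step 3: flows [0=3,2->1,3->2,4->3] -> levels [5 3 3 5 5]
Step 4: flows [0=3,1=2,3->2,3=4] -> levels [5 3 4 4 5]
Step 5: flows [0->3,2->1,2=3,4->3] -> levels [4 4 3 6 4]
Step 6: flows [3->0,1->2,3->2,3->4] -> levels [5 3 5 3 5]

Answer: 5 3 5 3 5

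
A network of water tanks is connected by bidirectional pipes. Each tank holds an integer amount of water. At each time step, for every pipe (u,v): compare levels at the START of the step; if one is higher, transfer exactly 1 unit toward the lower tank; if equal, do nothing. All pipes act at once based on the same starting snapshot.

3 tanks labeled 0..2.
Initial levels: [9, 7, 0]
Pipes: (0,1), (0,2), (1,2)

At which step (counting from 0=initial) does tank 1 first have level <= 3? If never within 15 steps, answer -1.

Step 1: flows [0->1,0->2,1->2] -> levels [7 7 2]
Step 2: flows [0=1,0->2,1->2] -> levels [6 6 4]
Step 3: flows [0=1,0->2,1->2] -> levels [5 5 6]
Step 4: flows [0=1,2->0,2->1] -> levels [6 6 4]
  -> period-2 cycle (repeats step 2); tank 1 never drops to <=3
Tank 1 never reaches <=3 within 15 steps

Answer: -1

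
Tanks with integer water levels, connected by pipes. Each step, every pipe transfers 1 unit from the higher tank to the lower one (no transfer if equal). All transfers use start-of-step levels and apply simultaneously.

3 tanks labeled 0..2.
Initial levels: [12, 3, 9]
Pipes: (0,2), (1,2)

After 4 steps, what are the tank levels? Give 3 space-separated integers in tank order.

Step 1: flows [0->2,2->1] -> levels [11 4 9]
Step 2: flows [0->2,2->1] -> levels [10 5 9]
Step 3: flows [0->2,2->1] -> levels [9 6 9]
Step 4: flows [0=2,2->1] -> levels [9 7 8]

Answer: 9 7 8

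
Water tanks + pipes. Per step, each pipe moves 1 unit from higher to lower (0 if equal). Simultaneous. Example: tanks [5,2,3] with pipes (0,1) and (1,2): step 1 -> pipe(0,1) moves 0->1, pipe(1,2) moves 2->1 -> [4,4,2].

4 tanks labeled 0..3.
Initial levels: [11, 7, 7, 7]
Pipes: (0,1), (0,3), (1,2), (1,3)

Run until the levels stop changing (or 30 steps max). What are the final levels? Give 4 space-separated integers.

Answer: 7 8 8 9

Derivation:
Step 1: flows [0->1,0->3,1=2,1=3] -> levels [9 8 7 8]
Step 2: flows [0->1,0->3,1->2,1=3] -> levels [7 8 8 9]
Step 3: flows [1->0,3->0,1=2,3->1] -> levels [9 8 8 7]
Step 4: flows [0->1,0->3,1=2,1->3] -> levels [7 8 8 9]
  -> period-2 cycle: step 4 state = step 2 state; never stabilizes
  -> state at step 30: (30-2) mod 2 = 0, same as step 2 -> [7 8 8 9]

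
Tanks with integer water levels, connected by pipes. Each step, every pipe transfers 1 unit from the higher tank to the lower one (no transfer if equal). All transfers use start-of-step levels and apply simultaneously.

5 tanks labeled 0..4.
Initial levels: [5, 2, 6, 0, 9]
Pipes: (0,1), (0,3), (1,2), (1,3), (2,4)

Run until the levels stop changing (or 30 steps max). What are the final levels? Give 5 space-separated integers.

Step 1: flows [0->1,0->3,2->1,1->3,4->2] -> levels [3 3 6 2 8]
Step 2: flows [0=1,0->3,2->1,1->3,4->2] -> levels [2 3 6 4 7]
Step 3: flows [1->0,3->0,2->1,3->1,4->2] -> levels [4 4 6 2 6]
Step 4: flows [0=1,0->3,2->1,1->3,2=4] -> levels [3 4 5 4 6]
Step 5: flows [1->0,3->0,2->1,1=3,4->2] -> levels [5 4 5 3 5]
Step 6: flows [0->1,0->3,2->1,1->3,2=4] -> levels [3 5 4 5 5]
Step 7: flows [1->0,3->0,1->2,1=3,4->2] -> levels [5 3 6 4 4]
Step 8: flows [0->1,0->3,2->1,3->1,2->4] -> levels [3 6 4 4 5]
Step 9: flows [1->0,3->0,1->2,1->3,4->2] -> levels [5 3 6 4 4]
  -> period-2 cycle: step 9 state = step 7 state; never stabilizes
  -> state at step 30: (30-7) mod 2 = 1, same as step 8 -> [3 6 4 4 5]

Answer: 3 6 4 4 5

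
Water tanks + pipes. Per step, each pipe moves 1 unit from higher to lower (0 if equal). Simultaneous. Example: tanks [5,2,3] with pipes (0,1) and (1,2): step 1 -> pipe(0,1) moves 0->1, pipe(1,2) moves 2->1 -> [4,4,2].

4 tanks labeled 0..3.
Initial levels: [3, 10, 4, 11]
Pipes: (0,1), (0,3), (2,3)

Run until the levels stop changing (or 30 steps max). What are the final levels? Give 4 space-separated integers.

Answer: 6 8 6 8

Derivation:
Step 1: flows [1->0,3->0,3->2] -> levels [5 9 5 9]
Step 2: flows [1->0,3->0,3->2] -> levels [7 8 6 7]
Step 3: flows [1->0,0=3,3->2] -> levels [8 7 7 6]
Step 4: flows [0->1,0->3,2->3] -> levels [6 8 6 8]
Step 5: flows [1->0,3->0,3->2] -> levels [8 7 7 6]
  -> period-2 cycle: step 5 state = step 3 state; never stabilizes
  -> state at step 30: (30-3) mod 2 = 1, same as step 4 -> [6 8 6 8]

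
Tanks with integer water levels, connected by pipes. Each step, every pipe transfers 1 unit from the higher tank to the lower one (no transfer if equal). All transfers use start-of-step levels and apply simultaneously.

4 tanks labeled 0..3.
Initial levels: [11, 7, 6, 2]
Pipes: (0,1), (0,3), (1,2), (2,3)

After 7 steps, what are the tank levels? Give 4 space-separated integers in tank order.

Answer: 6 6 7 7

Derivation:
Step 1: flows [0->1,0->3,1->2,2->3] -> levels [9 7 6 4]
Step 2: flows [0->1,0->3,1->2,2->3] -> levels [7 7 6 6]
Step 3: flows [0=1,0->3,1->2,2=3] -> levels [6 6 7 7]
Step 4: flows [0=1,3->0,2->1,2=3] -> levels [7 7 6 6]
  -> period-2 cycle: step 4 state = step 2 state
  -> state at step 7: (7-2) mod 2 = 1, same as step 3 -> [6 6 7 7]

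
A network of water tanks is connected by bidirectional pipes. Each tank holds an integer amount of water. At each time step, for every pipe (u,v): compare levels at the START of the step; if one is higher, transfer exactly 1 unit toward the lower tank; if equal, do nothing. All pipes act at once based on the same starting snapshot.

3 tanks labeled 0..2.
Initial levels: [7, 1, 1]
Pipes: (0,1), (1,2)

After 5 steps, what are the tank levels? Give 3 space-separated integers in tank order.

Answer: 3 3 3

Derivation:
Step 1: flows [0->1,1=2] -> levels [6 2 1]
Step 2: flows [0->1,1->2] -> levels [5 2 2]
Step 3: flows [0->1,1=2] -> levels [4 3 2]
Step 4: flows [0->1,1->2] -> levels [3 3 3]
Step 5: flows [0=1,1=2] -> levels [3 3 3]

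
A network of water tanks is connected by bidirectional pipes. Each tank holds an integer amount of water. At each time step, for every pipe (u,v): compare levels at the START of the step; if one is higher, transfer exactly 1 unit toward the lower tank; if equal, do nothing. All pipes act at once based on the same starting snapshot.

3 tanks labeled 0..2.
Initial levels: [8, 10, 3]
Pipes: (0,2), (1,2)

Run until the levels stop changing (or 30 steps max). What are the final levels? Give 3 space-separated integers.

Answer: 7 7 7

Derivation:
Step 1: flows [0->2,1->2] -> levels [7 9 5]
Step 2: flows [0->2,1->2] -> levels [6 8 7]
Step 3: flows [2->0,1->2] -> levels [7 7 7]
Step 4: flows [0=2,1=2] -> levels [7 7 7]
  -> stable (no change)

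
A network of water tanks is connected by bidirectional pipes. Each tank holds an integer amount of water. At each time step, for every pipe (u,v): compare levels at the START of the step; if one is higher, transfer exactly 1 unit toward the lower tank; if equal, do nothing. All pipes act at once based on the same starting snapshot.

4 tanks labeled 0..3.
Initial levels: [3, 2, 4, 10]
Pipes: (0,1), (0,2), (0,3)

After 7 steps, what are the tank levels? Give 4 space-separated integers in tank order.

Step 1: flows [0->1,2->0,3->0] -> levels [4 3 3 9]
Step 2: flows [0->1,0->2,3->0] -> levels [3 4 4 8]
Step 3: flows [1->0,2->0,3->0] -> levels [6 3 3 7]
Step 4: flows [0->1,0->2,3->0] -> levels [5 4 4 6]
Step 5: flows [0->1,0->2,3->0] -> levels [4 5 5 5]
Step 6: flows [1->0,2->0,3->0] -> levels [7 4 4 4]
Step 7: flows [0->1,0->2,0->3] -> levels [4 5 5 5]

Answer: 4 5 5 5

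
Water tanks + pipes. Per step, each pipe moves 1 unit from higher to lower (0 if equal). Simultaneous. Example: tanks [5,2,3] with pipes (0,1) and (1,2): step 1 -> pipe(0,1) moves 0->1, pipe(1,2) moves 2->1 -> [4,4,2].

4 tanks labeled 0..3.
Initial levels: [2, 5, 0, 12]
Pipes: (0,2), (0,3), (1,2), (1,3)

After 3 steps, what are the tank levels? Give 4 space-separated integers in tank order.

Answer: 4 5 4 6

Derivation:
Step 1: flows [0->2,3->0,1->2,3->1] -> levels [2 5 2 10]
Step 2: flows [0=2,3->0,1->2,3->1] -> levels [3 5 3 8]
Step 3: flows [0=2,3->0,1->2,3->1] -> levels [4 5 4 6]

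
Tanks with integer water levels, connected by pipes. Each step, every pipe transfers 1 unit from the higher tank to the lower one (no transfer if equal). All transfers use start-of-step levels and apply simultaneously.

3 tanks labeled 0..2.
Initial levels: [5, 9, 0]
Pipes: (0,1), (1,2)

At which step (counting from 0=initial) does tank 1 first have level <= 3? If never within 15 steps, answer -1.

Answer: -1

Derivation:
Step 1: flows [1->0,1->2] -> levels [6 7 1]
Step 2: flows [1->0,1->2] -> levels [7 5 2]
Step 3: flows [0->1,1->2] -> levels [6 5 3]
Step 4: flows [0->1,1->2] -> levels [5 5 4]
Step 5: flows [0=1,1->2] -> levels [5 4 5]
Step 6: flows [0->1,2->1] -> levels [4 6 4]
Step 7: flows [1->0,1->2] -> levels [5 4 5]
  -> period-2 cycle (repeats step 5); tank 1 never drops to <=3
Tank 1 never reaches <=3 within 15 steps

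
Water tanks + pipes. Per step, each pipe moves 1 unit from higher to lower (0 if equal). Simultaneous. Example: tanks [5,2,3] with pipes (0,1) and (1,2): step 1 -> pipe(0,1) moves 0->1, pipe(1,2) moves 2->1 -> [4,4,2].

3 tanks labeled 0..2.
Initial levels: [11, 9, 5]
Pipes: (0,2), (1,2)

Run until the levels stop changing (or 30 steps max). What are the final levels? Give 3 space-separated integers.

Step 1: flows [0->2,1->2] -> levels [10 8 7]
Step 2: flows [0->2,1->2] -> levels [9 7 9]
Step 3: flows [0=2,2->1] -> levels [9 8 8]
Step 4: flows [0->2,1=2] -> levels [8 8 9]
Step 5: flows [2->0,2->1] -> levels [9 9 7]
Step 6: flows [0->2,1->2] -> levels [8 8 9]
  -> period-2 cycle: step 6 state = step 4 state; never stabilizes
  -> state at step 30: (30-4) mod 2 = 0, same as step 4 -> [8 8 9]

Answer: 8 8 9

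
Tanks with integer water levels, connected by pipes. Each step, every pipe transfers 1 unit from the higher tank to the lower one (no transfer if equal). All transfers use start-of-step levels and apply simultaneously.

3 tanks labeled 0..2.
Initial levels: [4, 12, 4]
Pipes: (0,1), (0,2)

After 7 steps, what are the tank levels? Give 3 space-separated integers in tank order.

Step 1: flows [1->0,0=2] -> levels [5 11 4]
Step 2: flows [1->0,0->2] -> levels [5 10 5]
Step 3: flows [1->0,0=2] -> levels [6 9 5]
Step 4: flows [1->0,0->2] -> levels [6 8 6]
Step 5: flows [1->0,0=2] -> levels [7 7 6]
Step 6: flows [0=1,0->2] -> levels [6 7 7]
Step 7: flows [1->0,2->0] -> levels [8 6 6]

Answer: 8 6 6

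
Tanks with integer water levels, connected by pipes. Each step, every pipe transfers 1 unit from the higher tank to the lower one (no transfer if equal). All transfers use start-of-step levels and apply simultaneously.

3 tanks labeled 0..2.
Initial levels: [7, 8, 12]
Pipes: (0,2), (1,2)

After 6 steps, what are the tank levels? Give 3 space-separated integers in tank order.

Answer: 9 10 8

Derivation:
Step 1: flows [2->0,2->1] -> levels [8 9 10]
Step 2: flows [2->0,2->1] -> levels [9 10 8]
Step 3: flows [0->2,1->2] -> levels [8 9 10]
  -> period-2 cycle: step 3 state = step 1 state
  -> state at step 6: (6-1) mod 2 = 1, same as step 2 -> [9 10 8]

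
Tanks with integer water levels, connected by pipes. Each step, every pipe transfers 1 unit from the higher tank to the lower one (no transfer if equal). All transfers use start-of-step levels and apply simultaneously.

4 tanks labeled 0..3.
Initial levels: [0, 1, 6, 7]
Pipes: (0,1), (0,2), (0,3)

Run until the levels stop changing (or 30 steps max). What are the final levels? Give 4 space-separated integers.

Step 1: flows [1->0,2->0,3->0] -> levels [3 0 5 6]
Step 2: flows [0->1,2->0,3->0] -> levels [4 1 4 5]
Step 3: flows [0->1,0=2,3->0] -> levels [4 2 4 4]
Step 4: flows [0->1,0=2,0=3] -> levels [3 3 4 4]
Step 5: flows [0=1,2->0,3->0] -> levels [5 3 3 3]
Step 6: flows [0->1,0->2,0->3] -> levels [2 4 4 4]
Step 7: flows [1->0,2->0,3->0] -> levels [5 3 3 3]
  -> period-2 cycle: step 7 state = step 5 state; never stabilizes
  -> state at step 30: (30-5) mod 2 = 1, same as step 6 -> [2 4 4 4]

Answer: 2 4 4 4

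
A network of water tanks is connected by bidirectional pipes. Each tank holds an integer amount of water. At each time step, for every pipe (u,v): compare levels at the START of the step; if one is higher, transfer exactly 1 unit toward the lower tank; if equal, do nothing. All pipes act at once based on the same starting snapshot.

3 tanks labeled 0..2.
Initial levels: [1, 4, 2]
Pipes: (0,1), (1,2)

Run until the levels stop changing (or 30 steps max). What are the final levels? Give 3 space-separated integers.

Step 1: flows [1->0,1->2] -> levels [2 2 3]
Step 2: flows [0=1,2->1] -> levels [2 3 2]
Step 3: flows [1->0,1->2] -> levels [3 1 3]
Step 4: flows [0->1,2->1] -> levels [2 3 2]
  -> period-2 cycle: step 4 state = step 2 state; never stabilizes
  -> state at step 30: (30-2) mod 2 = 0, same as step 2 -> [2 3 2]

Answer: 2 3 2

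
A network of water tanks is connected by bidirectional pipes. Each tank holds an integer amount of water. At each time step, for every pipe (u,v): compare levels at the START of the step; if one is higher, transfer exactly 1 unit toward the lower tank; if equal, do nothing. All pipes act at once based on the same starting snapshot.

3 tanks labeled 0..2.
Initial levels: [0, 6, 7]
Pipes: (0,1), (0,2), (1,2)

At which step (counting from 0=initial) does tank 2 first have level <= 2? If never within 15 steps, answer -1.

Step 1: flows [1->0,2->0,2->1] -> levels [2 6 5]
Step 2: flows [1->0,2->0,1->2] -> levels [4 4 5]
Step 3: flows [0=1,2->0,2->1] -> levels [5 5 3]
Step 4: flows [0=1,0->2,1->2] -> levels [4 4 5]
  -> period-2 cycle (repeats step 2); tank 2 never drops to <=2
Tank 2 never reaches <=2 within 15 steps

Answer: -1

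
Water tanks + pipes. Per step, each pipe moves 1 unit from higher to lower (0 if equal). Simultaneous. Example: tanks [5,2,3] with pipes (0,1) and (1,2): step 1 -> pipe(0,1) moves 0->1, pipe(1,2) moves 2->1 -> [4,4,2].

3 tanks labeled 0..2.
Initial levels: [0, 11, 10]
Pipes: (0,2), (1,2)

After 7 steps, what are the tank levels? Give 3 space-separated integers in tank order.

Step 1: flows [2->0,1->2] -> levels [1 10 10]
Step 2: flows [2->0,1=2] -> levels [2 10 9]
Step 3: flows [2->0,1->2] -> levels [3 9 9]
Step 4: flows [2->0,1=2] -> levels [4 9 8]
Step 5: flows [2->0,1->2] -> levels [5 8 8]
Step 6: flows [2->0,1=2] -> levels [6 8 7]
Step 7: flows [2->0,1->2] -> levels [7 7 7]

Answer: 7 7 7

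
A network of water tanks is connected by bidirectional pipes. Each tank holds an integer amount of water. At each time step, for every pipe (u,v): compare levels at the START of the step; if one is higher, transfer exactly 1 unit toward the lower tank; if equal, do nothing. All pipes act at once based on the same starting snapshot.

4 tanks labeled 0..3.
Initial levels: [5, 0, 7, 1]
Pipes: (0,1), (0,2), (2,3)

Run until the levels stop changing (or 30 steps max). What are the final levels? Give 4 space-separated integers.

Answer: 2 4 4 3

Derivation:
Step 1: flows [0->1,2->0,2->3] -> levels [5 1 5 2]
Step 2: flows [0->1,0=2,2->3] -> levels [4 2 4 3]
Step 3: flows [0->1,0=2,2->3] -> levels [3 3 3 4]
Step 4: flows [0=1,0=2,3->2] -> levels [3 3 4 3]
Step 5: flows [0=1,2->0,2->3] -> levels [4 3 2 4]
Step 6: flows [0->1,0->2,3->2] -> levels [2 4 4 3]
Step 7: flows [1->0,2->0,2->3] -> levels [4 3 2 4]
  -> period-2 cycle: step 7 state = step 5 state; never stabilizes
  -> state at step 30: (30-5) mod 2 = 1, same as step 6 -> [2 4 4 3]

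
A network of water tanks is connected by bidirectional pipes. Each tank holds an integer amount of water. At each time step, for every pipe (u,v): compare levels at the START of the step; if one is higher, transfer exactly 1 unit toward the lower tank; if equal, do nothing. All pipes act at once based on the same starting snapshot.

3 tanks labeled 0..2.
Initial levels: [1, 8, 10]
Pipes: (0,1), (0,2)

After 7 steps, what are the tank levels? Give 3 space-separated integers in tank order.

Step 1: flows [1->0,2->0] -> levels [3 7 9]
Step 2: flows [1->0,2->0] -> levels [5 6 8]
Step 3: flows [1->0,2->0] -> levels [7 5 7]
Step 4: flows [0->1,0=2] -> levels [6 6 7]
Step 5: flows [0=1,2->0] -> levels [7 6 6]
Step 6: flows [0->1,0->2] -> levels [5 7 7]
Step 7: flows [1->0,2->0] -> levels [7 6 6]

Answer: 7 6 6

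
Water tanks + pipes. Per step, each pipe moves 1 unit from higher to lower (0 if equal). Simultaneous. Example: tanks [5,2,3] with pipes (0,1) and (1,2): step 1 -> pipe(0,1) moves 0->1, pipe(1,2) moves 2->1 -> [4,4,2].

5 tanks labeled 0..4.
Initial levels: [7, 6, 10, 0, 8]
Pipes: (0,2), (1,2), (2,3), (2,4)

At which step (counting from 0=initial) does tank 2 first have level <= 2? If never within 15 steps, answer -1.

Answer: -1

Derivation:
Step 1: flows [2->0,2->1,2->3,2->4] -> levels [8 7 6 1 9]
Step 2: flows [0->2,1->2,2->3,4->2] -> levels [7 6 8 2 8]
Step 3: flows [2->0,2->1,2->3,2=4] -> levels [8 7 5 3 8]
Step 4: flows [0->2,1->2,2->3,4->2] -> levels [7 6 7 4 7]
Step 5: flows [0=2,2->1,2->3,2=4] -> levels [7 7 5 5 7]
Step 6: flows [0->2,1->2,2=3,4->2] -> levels [6 6 8 5 6]
Step 7: flows [2->0,2->1,2->3,2->4] -> levels [7 7 4 6 7]
Step 8: flows [0->2,1->2,3->2,4->2] -> levels [6 6 8 5 6]
  -> period-2 cycle (repeats step 6); tank 2 never drops to <=2
Tank 2 never reaches <=2 within 15 steps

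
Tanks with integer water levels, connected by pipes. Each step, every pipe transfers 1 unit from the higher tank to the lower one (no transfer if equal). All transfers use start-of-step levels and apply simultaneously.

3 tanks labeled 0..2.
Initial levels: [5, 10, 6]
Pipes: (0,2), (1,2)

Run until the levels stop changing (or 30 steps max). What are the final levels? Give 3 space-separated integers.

Answer: 7 7 7

Derivation:
Step 1: flows [2->0,1->2] -> levels [6 9 6]
Step 2: flows [0=2,1->2] -> levels [6 8 7]
Step 3: flows [2->0,1->2] -> levels [7 7 7]
Step 4: flows [0=2,1=2] -> levels [7 7 7]
  -> stable (no change)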